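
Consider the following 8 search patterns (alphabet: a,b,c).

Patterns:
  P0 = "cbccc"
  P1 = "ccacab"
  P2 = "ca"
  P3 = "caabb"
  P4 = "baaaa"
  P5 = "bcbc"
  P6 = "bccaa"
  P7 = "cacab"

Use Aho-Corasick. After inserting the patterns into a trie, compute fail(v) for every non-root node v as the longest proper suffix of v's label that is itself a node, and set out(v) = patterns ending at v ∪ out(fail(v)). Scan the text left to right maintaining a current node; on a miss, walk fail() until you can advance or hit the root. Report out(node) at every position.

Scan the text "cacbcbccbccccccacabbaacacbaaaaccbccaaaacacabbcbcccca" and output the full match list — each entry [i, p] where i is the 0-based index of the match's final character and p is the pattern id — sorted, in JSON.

Build:
Trie nodes:
  0='ε' goto b→15 c→1
  1='c' goto a→11 b→2 c→6
  2='cb' goto c→3
  3='cbc' goto c→4
  4='cbcc' goto c→5
  5='cbccc' goto ·  [P0 ends]
  6='cc' goto a→7
  7='cca' goto c→8
  8='ccac' goto a→9
  9='ccaca' goto b→10
  10='ccacab' goto ·  [P1 ends]
  11='ca' goto a→12 c→26  [P2 ends]
  12='caa' goto b→13
  13='caab' goto b→14
  14='caabb' goto ·  [P3 ends]
  15='b' goto a→16 c→20
  16='ba' goto a→17
  17='baa' goto a→18
  18='baaa' goto a→19
  19='baaaa' goto ·  [P4 ends]
  20='bc' goto b→21 c→23
  21='bcb' goto c→22
  22='bcbc' goto ·  [P5 ends]
  23='bcc' goto a→24
  24='bcca' goto a→25
  25='bccaa' goto ·  [P6 ends]
  26='cac' goto a→27
  27='caca' goto b→28
  28='cacab' goto ·  [P7 ends]

Failure links (BFS by depth):
  fail(1) 'c': from fail(0)=0 chase 'c': 0 ⇒ 0;  out=∅∪out(0)=∅
  fail(15) 'b': from fail(0)=0 chase 'b': 0 ⇒ 0;  out=∅∪out(0)=∅
  fail(2) 'cb': from fail(1)=0 chase 'b': 0 ⇒ 15;  out=∅∪out(15)=∅
  fail(6) 'cc': from fail(1)=0 chase 'c': 0 ⇒ 1;  out=∅∪out(1)=∅
  fail(11) 'ca': from fail(1)=0 chase 'a': 0 ⇒ 0;  out={2}∪out(0)={2}
  fail(16) 'ba': from fail(15)=0 chase 'a': 0 ⇒ 0;  out=∅∪out(0)=∅
  fail(20) 'bc': from fail(15)=0 chase 'c': 0 ⇒ 1;  out=∅∪out(1)=∅
  fail(3) 'cbc': from fail(2)=15 chase 'c': 15 ⇒ 20;  out=∅∪out(20)=∅
  fail(7) 'cca': from fail(6)=1 chase 'a': 1 ⇒ 11;  out=∅∪out(11)={2}
  fail(12) 'caa': from fail(11)=0 chase 'a': 0 ⇒ 0;  out=∅∪out(0)=∅
  fail(17) 'baa': from fail(16)=0 chase 'a': 0 ⇒ 0;  out=∅∪out(0)=∅
  fail(21) 'bcb': from fail(20)=1 chase 'b': 1 ⇒ 2;  out=∅∪out(2)=∅
  fail(23) 'bcc': from fail(20)=1 chase 'c': 1 ⇒ 6;  out=∅∪out(6)=∅
  fail(26) 'cac': from fail(11)=0 chase 'c': 0 ⇒ 1;  out=∅∪out(1)=∅
  fail(4) 'cbcc': from fail(3)=20 chase 'c': 20 ⇒ 23;  out=∅∪out(23)=∅
  fail(8) 'ccac': from fail(7)=11 chase 'c': 11 ⇒ 26;  out=∅∪out(26)=∅
  fail(13) 'caab': from fail(12)=0 chase 'b': 0 ⇒ 15;  out=∅∪out(15)=∅
  fail(18) 'baaa': from fail(17)=0 chase 'a': 0 ⇒ 0;  out=∅∪out(0)=∅
  fail(22) 'bcbc': from fail(21)=2 chase 'c': 2 ⇒ 3;  out={5}∪out(3)={5}
  fail(24) 'bcca': from fail(23)=6 chase 'a': 6 ⇒ 7;  out=∅∪out(7)={2}
  fail(27) 'caca': from fail(26)=1 chase 'a': 1 ⇒ 11;  out=∅∪out(11)={2}
  fail(5) 'cbccc': from fail(4)=23 chase 'c': 23→6→1 ⇒ 6;  out={0}∪out(6)={0}
  fail(9) 'ccaca': from fail(8)=26 chase 'a': 26 ⇒ 27;  out=∅∪out(27)={2}
  fail(14) 'caabb': from fail(13)=15 chase 'b': 15→0 ⇒ 15;  out={3}∪out(15)={3}
  fail(19) 'baaaa': from fail(18)=0 chase 'a': 0 ⇒ 0;  out={4}∪out(0)={4}
  fail(25) 'bccaa': from fail(24)=7 chase 'a': 7→11 ⇒ 12;  out={6}∪out(12)={6}
  fail(28) 'cacab': from fail(27)=11 chase 'b': 11→0 ⇒ 15;  out={7}∪out(15)={7}
  fail(10) 'ccacab': from fail(9)=27 chase 'b': 27 ⇒ 28;  out={1}∪out(28)={1,7}

Run:
pos 0 'c': at 1
pos 1 'a': at 11  ** P2@[0:1]
pos 2 'c': at 26
pos 3 'b': at 2 (via fail)
pos 4 'c': at 3
pos 5 'b': at 21 (via fail)
pos 6 'c': at 22  ** P5@[3:6]
pos 7 'c': at 4 (via fail)
pos 8 'b': at 2 (via fail)
pos 9 'c': at 3
pos 10 'c': at 4
pos 11 'c': at 5  ** P0@[7:11]
pos 12 'c': at 6 (via fail)
pos 13 'c': at 6 (via fail)
pos 14 'c': at 6 (via fail)
pos 15 'a': at 7  ** P2@[14:15]
pos 16 'c': at 8
pos 17 'a': at 9  ** P2@[16:17]
pos 18 'b': at 10  ** P1@[13:18],P7@[14:18]
pos 19 'b': at 15 (via fail)
pos 20 'a': at 16
pos 21 'a': at 17
pos 22 'c': at 1 (via fail)
pos 23 'a': at 11  ** P2@[22:23]
pos 24 'c': at 26
pos 25 'b': at 2 (via fail)
pos 26 'a': at 16 (via fail)
pos 27 'a': at 17
pos 28 'a': at 18
pos 29 'a': at 19  ** P4@[25:29]
pos 30 'c': at 1 (via fail)
pos 31 'c': at 6
pos 32 'b': at 2 (via fail)
pos 33 'c': at 3
pos 34 'c': at 4
pos 35 'a': at 24 (via fail)  ** P2@[34:35]
pos 36 'a': at 25  ** P6@[32:36]
pos 37 'a': at 0 (via fail)
pos 38 'a': at 0
pos 39 'c': at 1
pos 40 'a': at 11  ** P2@[39:40]
pos 41 'c': at 26
pos 42 'a': at 27  ** P2@[41:42]
pos 43 'b': at 28  ** P7@[39:43]
pos 44 'b': at 15 (via fail)
pos 45 'c': at 20
pos 46 'b': at 21
pos 47 'c': at 22  ** P5@[44:47]
pos 48 'c': at 4 (via fail)
pos 49 'c': at 5  ** P0@[45:49]
pos 50 'c': at 6 (via fail)
pos 51 'a': at 7  ** P2@[50:51]

Result: [[1,2],[6,5],[11,0],[15,2],[17,2],[18,1],[18,7],[23,2],[29,4],[35,2],[36,6],[40,2],[42,2],[43,7],[47,5],[49,0],[51,2]]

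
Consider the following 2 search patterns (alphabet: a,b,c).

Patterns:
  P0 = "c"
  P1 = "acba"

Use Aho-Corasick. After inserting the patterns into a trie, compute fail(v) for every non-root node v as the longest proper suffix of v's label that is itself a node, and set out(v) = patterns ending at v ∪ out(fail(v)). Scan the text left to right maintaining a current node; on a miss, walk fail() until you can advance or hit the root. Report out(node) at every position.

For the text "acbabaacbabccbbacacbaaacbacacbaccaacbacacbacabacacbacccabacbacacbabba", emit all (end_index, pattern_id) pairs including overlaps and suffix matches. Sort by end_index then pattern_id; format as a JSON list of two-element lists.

Build:
Trie (insert patterns):
  n0 'ε': a→2 c→1
  n1 'c': ·  [P0 ends]
  n2 'a': c→3
  n3 'ac': b→4
  n4 'acb': a→5
  n5 'acba': ·  [P1 ends]

BFS fail/out derivation:
  fail(1) 'c': from fail(0)=0 chase 'c': 0 ⇒ 0;  out={0}∪out(0)={0}
  fail(2) 'a': from fail(0)=0 chase 'a': 0 ⇒ 0;  out=∅∪out(0)=∅
  fail(3) 'ac': from fail(2)=0 chase 'c': 0 ⇒ 1;  out=∅∪out(1)={0}
  fail(4) 'acb': from fail(3)=1 chase 'b': 1→0 ⇒ 0;  out=∅∪out(0)=∅
  fail(5) 'acba': from fail(4)=0 chase 'a': 0 ⇒ 2;  out={1}∪out(2)={1}

Text stream:
pos 0 'a': at 2
pos 1 'c': at 3  ** P0@[1:1]
pos 2 'b': at 4
pos 3 'a': at 5  ** P1@[0:3]
pos 4 'b': at 0 ·f
pos 5 'a': at 2
pos 6 'a': at 2 ·f
pos 7 'c': at 3  ** P0@[7:7]
pos 8 'b': at 4
pos 9 'a': at 5  ** P1@[6:9]
pos 10 'b': at 0 ·f
pos 11 'c': at 1  ** P0@[11:11]
pos 12 'c': at 1 ·f  ** P0@[12:12]
pos 13 'b': at 0 ·f
pos 14 'b': at 0
pos 15 'a': at 2
pos 16 'c': at 3  ** P0@[16:16]
pos 17 'a': at 2 ·f
pos 18 'c': at 3  ** P0@[18:18]
pos 19 'b': at 4
pos 20 'a': at 5  ** P1@[17:20]
pos 21 'a': at 2 ·f
pos 22 'a': at 2 ·f
pos 23 'c': at 3  ** P0@[23:23]
pos 24 'b': at 4
pos 25 'a': at 5  ** P1@[22:25]
pos 26 'c': at 3 ·f  ** P0@[26:26]
pos 27 'a': at 2 ·f
pos 28 'c': at 3  ** P0@[28:28]
pos 29 'b': at 4
pos 30 'a': at 5  ** P1@[27:30]
pos 31 'c': at 3 ·f  ** P0@[31:31]
pos 32 'c': at 1 ·f  ** P0@[32:32]
pos 33 'a': at 2 ·f
pos 34 'a': at 2 ·f
pos 35 'c': at 3  ** P0@[35:35]
pos 36 'b': at 4
pos 37 'a': at 5  ** P1@[34:37]
pos 38 'c': at 3 ·f  ** P0@[38:38]
pos 39 'a': at 2 ·f
pos 40 'c': at 3  ** P0@[40:40]
pos 41 'b': at 4
pos 42 'a': at 5  ** P1@[39:42]
pos 43 'c': at 3 ·f  ** P0@[43:43]
pos 44 'a': at 2 ·f
pos 45 'b': at 0 ·f
pos 46 'a': at 2
pos 47 'c': at 3  ** P0@[47:47]
pos 48 'a': at 2 ·f
pos 49 'c': at 3  ** P0@[49:49]
pos 50 'b': at 4
pos 51 'a': at 5  ** P1@[48:51]
pos 52 'c': at 3 ·f  ** P0@[52:52]
pos 53 'c': at 1 ·f  ** P0@[53:53]
pos 54 'c': at 1 ·f  ** P0@[54:54]
pos 55 'a': at 2 ·f
pos 56 'b': at 0 ·f
pos 57 'a': at 2
pos 58 'c': at 3  ** P0@[58:58]
pos 59 'b': at 4
pos 60 'a': at 5  ** P1@[57:60]
pos 61 'c': at 3 ·f  ** P0@[61:61]
pos 62 'a': at 2 ·f
pos 63 'c': at 3  ** P0@[63:63]
pos 64 'b': at 4
pos 65 'a': at 5  ** P1@[62:65]
pos 66 'b': at 0 ·f
pos 67 'b': at 0
pos 68 'a': at 2

Matches: [[1,0],[3,1],[7,0],[9,1],[11,0],[12,0],[16,0],[18,0],[20,1],[23,0],[25,1],[26,0],[28,0],[30,1],[31,0],[32,0],[35,0],[37,1],[38,0],[40,0],[42,1],[43,0],[47,0],[49,0],[51,1],[52,0],[53,0],[54,0],[58,0],[60,1],[61,0],[63,0],[65,1]]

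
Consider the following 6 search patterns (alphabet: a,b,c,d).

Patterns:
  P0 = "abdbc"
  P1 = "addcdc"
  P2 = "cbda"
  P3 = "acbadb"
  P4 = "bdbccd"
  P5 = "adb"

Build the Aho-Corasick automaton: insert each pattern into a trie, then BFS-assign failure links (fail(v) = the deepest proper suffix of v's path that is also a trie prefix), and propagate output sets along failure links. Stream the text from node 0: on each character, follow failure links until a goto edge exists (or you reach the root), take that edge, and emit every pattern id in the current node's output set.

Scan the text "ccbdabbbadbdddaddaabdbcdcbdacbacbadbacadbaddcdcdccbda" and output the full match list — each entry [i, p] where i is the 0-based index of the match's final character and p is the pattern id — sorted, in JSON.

Build automaton:
Trie nodes:
  n0 'ε': a→1 b→20 c→11
  n1 'a': b→2 c→15 d→6
  n2 'ab': d→3
  n3 'abd': b→4
  n4 'abdb': c→5
  n5 'abdbc': ·  [P0 ends]
  n6 'ad': b→26 d→7
  n7 'add': c→8
  n8 'addc': d→9
  n9 'addcd': c→10
  n10 'addcdc': ·  [P1 ends]
  n11 'c': b→12
  n12 'cb': d→13
  n13 'cbd': a→14
  n14 'cbda': ·  [P2 ends]
  n15 'ac': b→16
  n16 'acb': a→17
  n17 'acba': d→18
  n18 'acbad': b→19
  n19 'acbadb': ·  [P3 ends]
  n20 'b': d→21
  n21 'bd': b→22
  n22 'bdb': c→23
  n23 'bdbc': c→24
  n24 'bdbcc': d→25
  n25 'bdbccd': ·  [P4 ends]
  n26 'adb': ·  [P5 ends]

BFS fail/out derivation:
  fail(1) 'a': from fail(0)=0 chase 'a': 0 ⇒ 0;  out=∅∪out(0)=∅
  fail(11) 'c': from fail(0)=0 chase 'c': 0 ⇒ 0;  out=∅∪out(0)=∅
  fail(20) 'b': from fail(0)=0 chase 'b': 0 ⇒ 0;  out=∅∪out(0)=∅
  fail(2) 'ab': from fail(1)=0 chase 'b': 0 ⇒ 20;  out=∅∪out(20)=∅
  fail(6) 'ad': from fail(1)=0 chase 'd': 0 ⇒ 0;  out=∅∪out(0)=∅
  fail(12) 'cb': from fail(11)=0 chase 'b': 0 ⇒ 20;  out=∅∪out(20)=∅
  fail(15) 'ac': from fail(1)=0 chase 'c': 0 ⇒ 11;  out=∅∪out(11)=∅
  fail(21) 'bd': from fail(20)=0 chase 'd': 0 ⇒ 0;  out=∅∪out(0)=∅
  fail(3) 'abd': from fail(2)=20 chase 'd': 20 ⇒ 21;  out=∅∪out(21)=∅
  fail(7) 'add': from fail(6)=0 chase 'd': 0 ⇒ 0;  out=∅∪out(0)=∅
  fail(13) 'cbd': from fail(12)=20 chase 'd': 20 ⇒ 21;  out=∅∪out(21)=∅
  fail(16) 'acb': from fail(15)=11 chase 'b': 11 ⇒ 12;  out=∅∪out(12)=∅
  fail(22) 'bdb': from fail(21)=0 chase 'b': 0 ⇒ 20;  out=∅∪out(20)=∅
  fail(26) 'adb': from fail(6)=0 chase 'b': 0 ⇒ 20;  out={5}∪out(20)={5}
  fail(4) 'abdb': from fail(3)=21 chase 'b': 21 ⇒ 22;  out=∅∪out(22)=∅
  fail(8) 'addc': from fail(7)=0 chase 'c': 0 ⇒ 11;  out=∅∪out(11)=∅
  fail(14) 'cbda': from fail(13)=21 chase 'a': 21→0 ⇒ 1;  out={2}∪out(1)={2}
  fail(17) 'acba': from fail(16)=12 chase 'a': 12→20→0 ⇒ 1;  out=∅∪out(1)=∅
  fail(23) 'bdbc': from fail(22)=20 chase 'c': 20→0 ⇒ 11;  out=∅∪out(11)=∅
  fail(5) 'abdbc': from fail(4)=22 chase 'c': 22 ⇒ 23;  out={0}∪out(23)={0}
  fail(9) 'addcd': from fail(8)=11 chase 'd': 11→0 ⇒ 0;  out=∅∪out(0)=∅
  fail(18) 'acbad': from fail(17)=1 chase 'd': 1 ⇒ 6;  out=∅∪out(6)=∅
  fail(24) 'bdbcc': from fail(23)=11 chase 'c': 11→0 ⇒ 11;  out=∅∪out(11)=∅
  fail(10) 'addcdc': from fail(9)=0 chase 'c': 0 ⇒ 11;  out={1}∪out(11)={1}
  fail(19) 'acbadb': from fail(18)=6 chase 'b': 6 ⇒ 26;  out={3}∪out(26)={3,5}
  fail(25) 'bdbccd': from fail(24)=11 chase 'd': 11→0 ⇒ 0;  out={4}∪out(0)={4}

Scan:
[0] read 'c'  n0⇒n11
[1] read 'c'  n11⇒n11 (via fail)
[2] read 'b'  n11⇒n12
[3] read 'd'  n12⇒n13
[4] read 'a'  n13⇒n14  emit P2@[1:4]
[5] read 'b'  n14⇒n2 (via fail)
[6] read 'b'  n2⇒n20 (via fail)
[7] read 'b'  n20⇒n20 (via fail)
[8] read 'a'  n20⇒n1 (via fail)
[9] read 'd'  n1⇒n6
[10] read 'b'  n6⇒n26  emit P5@[8:10]
[11] read 'd'  n26⇒n21 (via fail)
[12] read 'd'  n21⇒n0 (via fail)
[13] read 'd'  n0⇒n0
[14] read 'a'  n0⇒n1
[15] read 'd'  n1⇒n6
[16] read 'd'  n6⇒n7
[17] read 'a'  n7⇒n1 (via fail)
[18] read 'a'  n1⇒n1 (via fail)
[19] read 'b'  n1⇒n2
[20] read 'd'  n2⇒n3
[21] read 'b'  n3⇒n4
[22] read 'c'  n4⇒n5  emit P0@[18:22]
[23] read 'd'  n5⇒n0 (via fail)
[24] read 'c'  n0⇒n11
[25] read 'b'  n11⇒n12
[26] read 'd'  n12⇒n13
[27] read 'a'  n13⇒n14  emit P2@[24:27]
[28] read 'c'  n14⇒n15 (via fail)
[29] read 'b'  n15⇒n16
[30] read 'a'  n16⇒n17
[31] read 'c'  n17⇒n15 (via fail)
[32] read 'b'  n15⇒n16
[33] read 'a'  n16⇒n17
[34] read 'd'  n17⇒n18
[35] read 'b'  n18⇒n19  emit P3@[30:35],P5@[33:35]
[36] read 'a'  n19⇒n1 (via fail)
[37] read 'c'  n1⇒n15
[38] read 'a'  n15⇒n1 (via fail)
[39] read 'd'  n1⇒n6
[40] read 'b'  n6⇒n26  emit P5@[38:40]
[41] read 'a'  n26⇒n1 (via fail)
[42] read 'd'  n1⇒n6
[43] read 'd'  n6⇒n7
[44] read 'c'  n7⇒n8
[45] read 'd'  n8⇒n9
[46] read 'c'  n9⇒n10  emit P1@[41:46]
[47] read 'd'  n10⇒n0 (via fail)
[48] read 'c'  n0⇒n11
[49] read 'c'  n11⇒n11 (via fail)
[50] read 'b'  n11⇒n12
[51] read 'd'  n12⇒n13
[52] read 'a'  n13⇒n14  emit P2@[49:52]

Result: [[4,2],[10,5],[22,0],[27,2],[35,3],[35,5],[40,5],[46,1],[52,2]]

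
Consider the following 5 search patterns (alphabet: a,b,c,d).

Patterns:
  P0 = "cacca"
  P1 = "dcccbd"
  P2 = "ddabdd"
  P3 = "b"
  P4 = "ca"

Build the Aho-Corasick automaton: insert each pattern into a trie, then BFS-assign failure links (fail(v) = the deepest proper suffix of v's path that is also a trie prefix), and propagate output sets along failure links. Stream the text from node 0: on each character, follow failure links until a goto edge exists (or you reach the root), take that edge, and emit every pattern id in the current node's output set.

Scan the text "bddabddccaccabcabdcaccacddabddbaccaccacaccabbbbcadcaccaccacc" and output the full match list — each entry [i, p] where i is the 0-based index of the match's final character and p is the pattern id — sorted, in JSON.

Build:
Trie nodes:
  n0 'ε': b→17 c→1 d→6
  n1 'c': a→2
  n2 'ca': c→3  ←P4
  n3 'cac': c→4
  n4 'cacc': a→5
  n5 'cacca': ·  ←P0
  n6 'd': c→7 d→12
  n7 'dc': c→8
  n8 'dcc': c→9
  n9 'dccc': b→10
  n10 'dcccb': d→11
  n11 'dcccbd': ·  ←P1
  n12 'dd': a→13
  n13 'dda': b→14
  n14 'ddab': d→15
  n15 'ddabd': d→16
  n16 'ddabdd': ·  ←P2
  n17 'b': ·  ←P3

BFS fail/out derivation:
  n1('c'): parent n0 fail=0; on 'c' 0 → fail=0;  out ∅∪∅=∅
  n6('d'): parent n0 fail=0; on 'd' 0 → fail=0;  out ∅∪∅=∅
  n17('b'): parent n0 fail=0; on 'b' 0 → fail=0;  out {3}∪∅={3}
  n2('ca'): parent n1 fail=0; on 'a' 0 → fail=0;  out {4}∪∅={4}
  n7('dc'): parent n6 fail=0; on 'c' 0 → fail=1;  out ∅∪∅=∅
  n12('dd'): parent n6 fail=0; on 'd' 0 → fail=6;  out ∅∪∅=∅
  n3('cac'): parent n2 fail=0; on 'c' 0 → fail=1;  out ∅∪∅=∅
  n8('dcc'): parent n7 fail=1; on 'c' 1→0 → fail=1;  out ∅∪∅=∅
  n13('dda'): parent n12 fail=6; on 'a' 6→0 → fail=0;  out ∅∪∅=∅
  n4('cacc'): parent n3 fail=1; on 'c' 1→0 → fail=1;  out ∅∪∅=∅
  n9('dccc'): parent n8 fail=1; on 'c' 1→0 → fail=1;  out ∅∪∅=∅
  n14('ddab'): parent n13 fail=0; on 'b' 0 → fail=17;  out ∅∪{3}={3}
  n5('cacca'): parent n4 fail=1; on 'a' 1 → fail=2;  out {0}∪{4}={0,4}
  n10('dcccb'): parent n9 fail=1; on 'b' 1→0 → fail=17;  out ∅∪{3}={3}
  n15('ddabd'): parent n14 fail=17; on 'd' 17→0 → fail=6;  out ∅∪∅=∅
  n11('dcccbd'): parent n10 fail=17; on 'd' 17→0 → fail=6;  out {1}∪∅={1}
  n16('ddabdd'): parent n15 fail=6; on 'd' 6 → fail=12;  out {2}∪∅={2}

Text stream:
i=0 'b': node 0→17  → match P3@[0:0]
i=1 'd': node 17→6 ·f
i=2 'd': node 6→12
i=3 'a': node 12→13
i=4 'b': node 13→14  → match P3@[4:4]
i=5 'd': node 14→15
i=6 'd': node 15→16  → match P2@[1:6]
i=7 'c': node 16→7 ·f
i=8 'c': node 7→8
i=9 'a': node 8→2 ·f  → match P4@[8:9]
i=10 'c': node 2→3
i=11 'c': node 3→4
i=12 'a': node 4→5  → match P0@[8:12],P4@[11:12]
i=13 'b': node 5→17 ·f  → match P3@[13:13]
i=14 'c': node 17→1 ·f
i=15 'a': node 1→2  → match P4@[14:15]
i=16 'b': node 2→17 ·f  → match P3@[16:16]
i=17 'd': node 17→6 ·f
i=18 'c': node 6→7
i=19 'a': node 7→2 ·f  → match P4@[18:19]
i=20 'c': node 2→3
i=21 'c': node 3→4
i=22 'a': node 4→5  → match P0@[18:22],P4@[21:22]
i=23 'c': node 5→3 ·f
i=24 'd': node 3→6 ·f
i=25 'd': node 6→12
i=26 'a': node 12→13
i=27 'b': node 13→14  → match P3@[27:27]
i=28 'd': node 14→15
i=29 'd': node 15→16  → match P2@[24:29]
i=30 'b': node 16→17 ·f  → match P3@[30:30]
i=31 'a': node 17→0 ·f
i=32 'c': node 0→1
i=33 'c': node 1→1 ·f
i=34 'a': node 1→2  → match P4@[33:34]
i=35 'c': node 2→3
i=36 'c': node 3→4
i=37 'a': node 4→5  → match P0@[33:37],P4@[36:37]
i=38 'c': node 5→3 ·f
i=39 'a': node 3→2 ·f  → match P4@[38:39]
i=40 'c': node 2→3
i=41 'c': node 3→4
i=42 'a': node 4→5  → match P0@[38:42],P4@[41:42]
i=43 'b': node 5→17 ·f  → match P3@[43:43]
i=44 'b': node 17→17 ·f  → match P3@[44:44]
i=45 'b': node 17→17 ·f  → match P3@[45:45]
i=46 'b': node 17→17 ·f  → match P3@[46:46]
i=47 'c': node 17→1 ·f
i=48 'a': node 1→2  → match P4@[47:48]
i=49 'd': node 2→6 ·f
i=50 'c': node 6→7
i=51 'a': node 7→2 ·f  → match P4@[50:51]
i=52 'c': node 2→3
i=53 'c': node 3→4
i=54 'a': node 4→5  → match P0@[50:54],P4@[53:54]
i=55 'c': node 5→3 ·f
i=56 'c': node 3→4
i=57 'a': node 4→5  → match P0@[53:57],P4@[56:57]
i=58 'c': node 5→3 ·f
i=59 'c': node 3→4

Result: [[0,3],[4,3],[6,2],[9,4],[12,0],[12,4],[13,3],[15,4],[16,3],[19,4],[22,0],[22,4],[27,3],[29,2],[30,3],[34,4],[37,0],[37,4],[39,4],[42,0],[42,4],[43,3],[44,3],[45,3],[46,3],[48,4],[51,4],[54,0],[54,4],[57,0],[57,4]]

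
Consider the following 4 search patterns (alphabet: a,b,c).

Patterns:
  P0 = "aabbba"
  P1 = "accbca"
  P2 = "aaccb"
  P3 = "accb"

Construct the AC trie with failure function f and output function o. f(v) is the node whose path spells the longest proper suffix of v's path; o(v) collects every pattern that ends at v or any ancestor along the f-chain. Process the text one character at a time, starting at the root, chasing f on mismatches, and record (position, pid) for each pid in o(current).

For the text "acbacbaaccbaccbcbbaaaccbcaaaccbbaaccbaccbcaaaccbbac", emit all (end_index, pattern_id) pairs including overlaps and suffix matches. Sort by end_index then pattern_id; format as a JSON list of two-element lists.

Build:
Trie nodes:
  n0 'ε': a→1
  n1 'a': a→2 c→7
  n2 'aa': b→3 c→12
  n3 'aab': b→4
  n4 'aabb': b→5
  n5 'aabbb': a→6
  n6 'aabbba': ·  [P0 ends]
  n7 'ac': c→8
  n8 'acc': b→9
  n9 'accb': c→10  [P3 ends]
  n10 'accbc': a→11
  n11 'accbca': ·  [P1 ends]
  n12 'aac': c→13
  n13 'aacc': b→14
  n14 'aaccb': ·  [P2 ends]

BFS fail/out derivation:
  n1('a'): parent n0 fail=0; on 'a' 0 → fail=0;  out ∅∪∅=∅
  n2('aa'): parent n1 fail=0; on 'a' 0 → fail=1;  out ∅∪∅=∅
  n7('ac'): parent n1 fail=0; on 'c' 0 → fail=0;  out ∅∪∅=∅
  n3('aab'): parent n2 fail=1; on 'b' 1→0 → fail=0;  out ∅∪∅=∅
  n8('acc'): parent n7 fail=0; on 'c' 0 → fail=0;  out ∅∪∅=∅
  n12('aac'): parent n2 fail=1; on 'c' 1 → fail=7;  out ∅∪∅=∅
  n4('aabb'): parent n3 fail=0; on 'b' 0 → fail=0;  out ∅∪∅=∅
  n9('accb'): parent n8 fail=0; on 'b' 0 → fail=0;  out {3}∪∅={3}
  n13('aacc'): parent n12 fail=7; on 'c' 7 → fail=8;  out ∅∪∅=∅
  n5('aabbb'): parent n4 fail=0; on 'b' 0 → fail=0;  out ∅∪∅=∅
  n10('accbc'): parent n9 fail=0; on 'c' 0 → fail=0;  out ∅∪∅=∅
  n14('aaccb'): parent n13 fail=8; on 'b' 8 → fail=9;  out {2}∪{3}={2,3}
  n6('aabbba'): parent n5 fail=0; on 'a' 0 → fail=1;  out {0}∪∅={0}
  n11('accbca'): parent n10 fail=0; on 'a' 0 → fail=1;  out {1}∪∅={1}

Scan:
i=0 'a': node 0→1
i=1 'c': node 1→7
i=2 'b': node 7→0 (fail-walked)
i=3 'a': node 0→1
i=4 'c': node 1→7
i=5 'b': node 7→0 (fail-walked)
i=6 'a': node 0→1
i=7 'a': node 1→2
i=8 'c': node 2→12
i=9 'c': node 12→13
i=10 'b': node 13→14  ** P2@[6:10],P3@[7:10]
i=11 'a': node 14→1 (fail-walked)
i=12 'c': node 1→7
i=13 'c': node 7→8
i=14 'b': node 8→9  ** P3@[11:14]
i=15 'c': node 9→10
i=16 'b': node 10→0 (fail-walked)
i=17 'b': node 0→0
i=18 'a': node 0→1
i=19 'a': node 1→2
i=20 'a': node 2→2 (fail-walked)
i=21 'c': node 2→12
i=22 'c': node 12→13
i=23 'b': node 13→14  ** P2@[19:23],P3@[20:23]
i=24 'c': node 14→10 (fail-walked)
i=25 'a': node 10→11  ** P1@[20:25]
i=26 'a': node 11→2 (fail-walked)
i=27 'a': node 2→2 (fail-walked)
i=28 'c': node 2→12
i=29 'c': node 12→13
i=30 'b': node 13→14  ** P2@[26:30],P3@[27:30]
i=31 'b': node 14→0 (fail-walked)
i=32 'a': node 0→1
i=33 'a': node 1→2
i=34 'c': node 2→12
i=35 'c': node 12→13
i=36 'b': node 13→14  ** P2@[32:36],P3@[33:36]
i=37 'a': node 14→1 (fail-walked)
i=38 'c': node 1→7
i=39 'c': node 7→8
i=40 'b': node 8→9  ** P3@[37:40]
i=41 'c': node 9→10
i=42 'a': node 10→11  ** P1@[37:42]
i=43 'a': node 11→2 (fail-walked)
i=44 'a': node 2→2 (fail-walked)
i=45 'c': node 2→12
i=46 'c': node 12→13
i=47 'b': node 13→14  ** P2@[43:47],P3@[44:47]
i=48 'b': node 14→0 (fail-walked)
i=49 'a': node 0→1
i=50 'c': node 1→7

Matches: [[10,2],[10,3],[14,3],[23,2],[23,3],[25,1],[30,2],[30,3],[36,2],[36,3],[40,3],[42,1],[47,2],[47,3]]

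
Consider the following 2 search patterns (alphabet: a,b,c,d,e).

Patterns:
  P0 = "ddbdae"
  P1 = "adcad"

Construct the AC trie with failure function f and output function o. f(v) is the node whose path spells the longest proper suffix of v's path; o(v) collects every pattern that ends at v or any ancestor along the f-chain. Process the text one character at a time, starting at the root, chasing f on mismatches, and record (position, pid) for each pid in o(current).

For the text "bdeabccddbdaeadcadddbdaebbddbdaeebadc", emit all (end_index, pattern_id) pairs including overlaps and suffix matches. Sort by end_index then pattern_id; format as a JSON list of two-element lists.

Build:
Trie (insert patterns):
  0='ε' goto a→7 d→1
  1='d' goto d→2
  2='dd' goto b→3
  3='ddb' goto d→4
  4='ddbd' goto a→5
  5='ddbda' goto e→6
  6='ddbdae' goto ·  [P0 ends]
  7='a' goto d→8
  8='ad' goto c→9
  9='adc' goto a→10
  10='adca' goto d→11
  11='adcad' goto ·  [P1 ends]

Failure links (BFS by depth):
  fail(1) 'd': from fail(0)=0 chase 'd': 0 ⇒ 0;  out=∅∪out(0)=∅
  fail(7) 'a': from fail(0)=0 chase 'a': 0 ⇒ 0;  out=∅∪out(0)=∅
  fail(2) 'dd': from fail(1)=0 chase 'd': 0 ⇒ 1;  out=∅∪out(1)=∅
  fail(8) 'ad': from fail(7)=0 chase 'd': 0 ⇒ 1;  out=∅∪out(1)=∅
  fail(3) 'ddb': from fail(2)=1 chase 'b': 1→0 ⇒ 0;  out=∅∪out(0)=∅
  fail(9) 'adc': from fail(8)=1 chase 'c': 1→0 ⇒ 0;  out=∅∪out(0)=∅
  fail(4) 'ddbd': from fail(3)=0 chase 'd': 0 ⇒ 1;  out=∅∪out(1)=∅
  fail(10) 'adca': from fail(9)=0 chase 'a': 0 ⇒ 7;  out=∅∪out(7)=∅
  fail(5) 'ddbda': from fail(4)=1 chase 'a': 1→0 ⇒ 7;  out=∅∪out(7)=∅
  fail(11) 'adcad': from fail(10)=7 chase 'd': 7 ⇒ 8;  out={1}∪out(8)={1}
  fail(6) 'ddbdae': from fail(5)=7 chase 'e': 7→0 ⇒ 0;  out={0}∪out(0)={0}

Scan:
i=0 'b': node 0→0
i=1 'd': node 0→1
i=2 'e': node 1→0 (via fail)
i=3 'a': node 0→7
i=4 'b': node 7→0 (via fail)
i=5 'c': node 0→0
i=6 'c': node 0→0
i=7 'd': node 0→1
i=8 'd': node 1→2
i=9 'b': node 2→3
i=10 'd': node 3→4
i=11 'a': node 4→5
i=12 'e': node 5→6  ** P0@[7:12]
i=13 'a': node 6→7 (via fail)
i=14 'd': node 7→8
i=15 'c': node 8→9
i=16 'a': node 9→10
i=17 'd': node 10→11  ** P1@[13:17]
i=18 'd': node 11→2 (via fail)
i=19 'd': node 2→2 (via fail)
i=20 'b': node 2→3
i=21 'd': node 3→4
i=22 'a': node 4→5
i=23 'e': node 5→6  ** P0@[18:23]
i=24 'b': node 6→0 (via fail)
i=25 'b': node 0→0
i=26 'd': node 0→1
i=27 'd': node 1→2
i=28 'b': node 2→3
i=29 'd': node 3→4
i=30 'a': node 4→5
i=31 'e': node 5→6  ** P0@[26:31]
i=32 'e': node 6→0 (via fail)
i=33 'b': node 0→0
i=34 'a': node 0→7
i=35 'd': node 7→8
i=36 'c': node 8→9

Result: [[12,0],[17,1],[23,0],[31,0]]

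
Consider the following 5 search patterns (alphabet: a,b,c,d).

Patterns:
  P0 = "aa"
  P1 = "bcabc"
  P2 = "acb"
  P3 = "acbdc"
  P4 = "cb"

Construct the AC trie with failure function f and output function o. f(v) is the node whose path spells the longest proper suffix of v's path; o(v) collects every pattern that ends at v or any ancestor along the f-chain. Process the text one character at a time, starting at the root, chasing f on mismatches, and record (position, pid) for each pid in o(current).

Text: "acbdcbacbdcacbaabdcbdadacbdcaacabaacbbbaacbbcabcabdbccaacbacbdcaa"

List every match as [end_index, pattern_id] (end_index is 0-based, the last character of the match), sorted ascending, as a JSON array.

Build:
Trie nodes:
  0='ε' goto a→1 b→3 c→12
  1='a' goto a→2 c→8
  2='aa' goto ·  [P0 ends]
  3='b' goto c→4
  4='bc' goto a→5
  5='bca' goto b→6
  6='bcab' goto c→7
  7='bcabc' goto ·  [P1 ends]
  8='ac' goto b→9
  9='acb' goto d→10  [P2 ends]
  10='acbd' goto c→11
  11='acbdc' goto ·  [P3 ends]
  12='c' goto b→13
  13='cb' goto ·  [P4 ends]

BFS fail/out derivation:
  fail(1) 'a': from fail(0)=0 chase 'a': 0 ⇒ 0;  out=∅∪out(0)=∅
  fail(3) 'b': from fail(0)=0 chase 'b': 0 ⇒ 0;  out=∅∪out(0)=∅
  fail(12) 'c': from fail(0)=0 chase 'c': 0 ⇒ 0;  out=∅∪out(0)=∅
  fail(2) 'aa': from fail(1)=0 chase 'a': 0 ⇒ 1;  out={0}∪out(1)={0}
  fail(4) 'bc': from fail(3)=0 chase 'c': 0 ⇒ 12;  out=∅∪out(12)=∅
  fail(8) 'ac': from fail(1)=0 chase 'c': 0 ⇒ 12;  out=∅∪out(12)=∅
  fail(13) 'cb': from fail(12)=0 chase 'b': 0 ⇒ 3;  out={4}∪out(3)={4}
  fail(5) 'bca': from fail(4)=12 chase 'a': 12→0 ⇒ 1;  out=∅∪out(1)=∅
  fail(9) 'acb': from fail(8)=12 chase 'b': 12 ⇒ 13;  out={2}∪out(13)={2,4}
  fail(6) 'bcab': from fail(5)=1 chase 'b': 1→0 ⇒ 3;  out=∅∪out(3)=∅
  fail(10) 'acbd': from fail(9)=13 chase 'd': 13→3→0 ⇒ 0;  out=∅∪out(0)=∅
  fail(7) 'bcabc': from fail(6)=3 chase 'c': 3 ⇒ 4;  out={1}∪out(4)={1}
  fail(11) 'acbdc': from fail(10)=0 chase 'c': 0 ⇒ 12;  out={3}∪out(12)={3}

Text stream:
[0] read 'a'  n0⇒n1
[1] read 'c'  n1⇒n8
[2] read 'b'  n8⇒n9  emit P2@[0:2],P4@[1:2]
[3] read 'd'  n9⇒n10
[4] read 'c'  n10⇒n11  emit P3@[0:4]
[5] read 'b'  n11⇒n13 (via fail)  emit P4@[4:5]
[6] read 'a'  n13⇒n1 (via fail)
[7] read 'c'  n1⇒n8
[8] read 'b'  n8⇒n9  emit P2@[6:8],P4@[7:8]
[9] read 'd'  n9⇒n10
[10] read 'c'  n10⇒n11  emit P3@[6:10]
[11] read 'a'  n11⇒n1 (via fail)
[12] read 'c'  n1⇒n8
[13] read 'b'  n8⇒n9  emit P2@[11:13],P4@[12:13]
[14] read 'a'  n9⇒n1 (via fail)
[15] read 'a'  n1⇒n2  emit P0@[14:15]
[16] read 'b'  n2⇒n3 (via fail)
[17] read 'd'  n3⇒n0 (via fail)
[18] read 'c'  n0⇒n12
[19] read 'b'  n12⇒n13  emit P4@[18:19]
[20] read 'd'  n13⇒n0 (via fail)
[21] read 'a'  n0⇒n1
[22] read 'd'  n1⇒n0 (via fail)
[23] read 'a'  n0⇒n1
[24] read 'c'  n1⇒n8
[25] read 'b'  n8⇒n9  emit P2@[23:25],P4@[24:25]
[26] read 'd'  n9⇒n10
[27] read 'c'  n10⇒n11  emit P3@[23:27]
[28] read 'a'  n11⇒n1 (via fail)
[29] read 'a'  n1⇒n2  emit P0@[28:29]
[30] read 'c'  n2⇒n8 (via fail)
[31] read 'a'  n8⇒n1 (via fail)
[32] read 'b'  n1⇒n3 (via fail)
[33] read 'a'  n3⇒n1 (via fail)
[34] read 'a'  n1⇒n2  emit P0@[33:34]
[35] read 'c'  n2⇒n8 (via fail)
[36] read 'b'  n8⇒n9  emit P2@[34:36],P4@[35:36]
[37] read 'b'  n9⇒n3 (via fail)
[38] read 'b'  n3⇒n3 (via fail)
[39] read 'a'  n3⇒n1 (via fail)
[40] read 'a'  n1⇒n2  emit P0@[39:40]
[41] read 'c'  n2⇒n8 (via fail)
[42] read 'b'  n8⇒n9  emit P2@[40:42],P4@[41:42]
[43] read 'b'  n9⇒n3 (via fail)
[44] read 'c'  n3⇒n4
[45] read 'a'  n4⇒n5
[46] read 'b'  n5⇒n6
[47] read 'c'  n6⇒n7  emit P1@[43:47]
[48] read 'a'  n7⇒n5 (via fail)
[49] read 'b'  n5⇒n6
[50] read 'd'  n6⇒n0 (via fail)
[51] read 'b'  n0⇒n3
[52] read 'c'  n3⇒n4
[53] read 'c'  n4⇒n12 (via fail)
[54] read 'a'  n12⇒n1 (via fail)
[55] read 'a'  n1⇒n2  emit P0@[54:55]
[56] read 'c'  n2⇒n8 (via fail)
[57] read 'b'  n8⇒n9  emit P2@[55:57],P4@[56:57]
[58] read 'a'  n9⇒n1 (via fail)
[59] read 'c'  n1⇒n8
[60] read 'b'  n8⇒n9  emit P2@[58:60],P4@[59:60]
[61] read 'd'  n9⇒n10
[62] read 'c'  n10⇒n11  emit P3@[58:62]
[63] read 'a'  n11⇒n1 (via fail)
[64] read 'a'  n1⇒n2  emit P0@[63:64]

Result: [[2,2],[2,4],[4,3],[5,4],[8,2],[8,4],[10,3],[13,2],[13,4],[15,0],[19,4],[25,2],[25,4],[27,3],[29,0],[34,0],[36,2],[36,4],[40,0],[42,2],[42,4],[47,1],[55,0],[57,2],[57,4],[60,2],[60,4],[62,3],[64,0]]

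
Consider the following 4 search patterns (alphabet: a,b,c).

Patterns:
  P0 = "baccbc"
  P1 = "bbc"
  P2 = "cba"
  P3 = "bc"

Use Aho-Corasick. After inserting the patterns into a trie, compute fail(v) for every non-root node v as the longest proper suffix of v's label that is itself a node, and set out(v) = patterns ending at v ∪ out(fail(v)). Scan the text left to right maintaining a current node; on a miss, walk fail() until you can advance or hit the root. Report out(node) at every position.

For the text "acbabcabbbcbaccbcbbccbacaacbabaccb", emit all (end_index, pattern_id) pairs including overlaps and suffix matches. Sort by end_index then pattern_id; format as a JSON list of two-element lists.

Build automaton:
Trie (insert patterns):
  0='ε' goto b→1 c→9
  1='b' goto a→2 b→7 c→12
  2='ba' goto c→3
  3='bac' goto c→4
  4='bacc' goto b→5
  5='baccb' goto c→6
  6='baccbc' goto ·  [P0 ends]
  7='bb' goto c→8
  8='bbc' goto ·  [P1 ends]
  9='c' goto b→10
  10='cb' goto a→11
  11='cba' goto ·  [P2 ends]
  12='bc' goto ·  [P3 ends]

BFS fail/out derivation:
  fail(1) 'b': from fail(0)=0 chase 'b': 0 ⇒ 0;  out=∅∪out(0)=∅
  fail(9) 'c': from fail(0)=0 chase 'c': 0 ⇒ 0;  out=∅∪out(0)=∅
  fail(2) 'ba': from fail(1)=0 chase 'a': 0 ⇒ 0;  out=∅∪out(0)=∅
  fail(7) 'bb': from fail(1)=0 chase 'b': 0 ⇒ 1;  out=∅∪out(1)=∅
  fail(10) 'cb': from fail(9)=0 chase 'b': 0 ⇒ 1;  out=∅∪out(1)=∅
  fail(12) 'bc': from fail(1)=0 chase 'c': 0 ⇒ 9;  out={3}∪out(9)={3}
  fail(3) 'bac': from fail(2)=0 chase 'c': 0 ⇒ 9;  out=∅∪out(9)=∅
  fail(8) 'bbc': from fail(7)=1 chase 'c': 1 ⇒ 12;  out={1}∪out(12)={1,3}
  fail(11) 'cba': from fail(10)=1 chase 'a': 1 ⇒ 2;  out={2}∪out(2)={2}
  fail(4) 'bacc': from fail(3)=9 chase 'c': 9→0 ⇒ 9;  out=∅∪out(9)=∅
  fail(5) 'baccb': from fail(4)=9 chase 'b': 9 ⇒ 10;  out=∅∪out(10)=∅
  fail(6) 'baccbc': from fail(5)=10 chase 'c': 10→1 ⇒ 12;  out={0}∪out(12)={0,3}

Run:
i=0 'a': node 0→0
i=1 'c': node 0→9
i=2 'b': node 9→10
i=3 'a': node 10→11  ** P2@[1:3]
i=4 'b': node 11→1 (fail-walked)
i=5 'c': node 1→12  ** P3@[4:5]
i=6 'a': node 12→0 (fail-walked)
i=7 'b': node 0→1
i=8 'b': node 1→7
i=9 'b': node 7→7 (fail-walked)
i=10 'c': node 7→8  ** P1@[8:10],P3@[9:10]
i=11 'b': node 8→10 (fail-walked)
i=12 'a': node 10→11  ** P2@[10:12]
i=13 'c': node 11→3 (fail-walked)
i=14 'c': node 3→4
i=15 'b': node 4→5
i=16 'c': node 5→6  ** P0@[11:16],P3@[15:16]
i=17 'b': node 6→10 (fail-walked)
i=18 'b': node 10→7 (fail-walked)
i=19 'c': node 7→8  ** P1@[17:19],P3@[18:19]
i=20 'c': node 8→9 (fail-walked)
i=21 'b': node 9→10
i=22 'a': node 10→11  ** P2@[20:22]
i=23 'c': node 11→3 (fail-walked)
i=24 'a': node 3→0 (fail-walked)
i=25 'a': node 0→0
i=26 'c': node 0→9
i=27 'b': node 9→10
i=28 'a': node 10→11  ** P2@[26:28]
i=29 'b': node 11→1 (fail-walked)
i=30 'a': node 1→2
i=31 'c': node 2→3
i=32 'c': node 3→4
i=33 'b': node 4→5

All matches (sorted): [[3,2],[5,3],[10,1],[10,3],[12,2],[16,0],[16,3],[19,1],[19,3],[22,2],[28,2]]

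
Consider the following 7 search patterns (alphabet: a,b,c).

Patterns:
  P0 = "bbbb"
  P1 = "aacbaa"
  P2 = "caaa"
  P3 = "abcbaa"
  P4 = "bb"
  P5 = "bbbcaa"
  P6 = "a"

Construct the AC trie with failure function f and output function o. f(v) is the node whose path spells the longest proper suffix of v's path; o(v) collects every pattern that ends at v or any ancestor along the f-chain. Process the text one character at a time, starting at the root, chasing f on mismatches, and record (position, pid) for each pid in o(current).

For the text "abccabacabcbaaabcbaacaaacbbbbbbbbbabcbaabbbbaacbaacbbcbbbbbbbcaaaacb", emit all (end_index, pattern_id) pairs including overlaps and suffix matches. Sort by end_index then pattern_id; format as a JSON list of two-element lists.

Build:
Trie (insert patterns):
  n0 'ε': a→5 b→1 c→11
  n1 'b': b→2
  n2 'bb': b→3  [P4 ends]
  n3 'bbb': b→4 c→20
  n4 'bbbb': ·  [P0 ends]
  n5 'a': a→6 b→15  [P6 ends]
  n6 'aa': c→7
  n7 'aac': b→8
  n8 'aacb': a→9
  n9 'aacba': a→10
  n10 'aacbaa': ·  [P1 ends]
  n11 'c': a→12
  n12 'ca': a→13
  n13 'caa': a→14
  n14 'caaa': ·  [P2 ends]
  n15 'ab': c→16
  n16 'abc': b→17
  n17 'abcb': a→18
  n18 'abcba': a→19
  n19 'abcbaa': ·  [P3 ends]
  n20 'bbbc': a→21
  n21 'bbbca': a→22
  n22 'bbbcaa': ·  [P5 ends]

Failure links (BFS by depth):
  n1('b'): parent n0 fail=0; on 'b' 0 → fail=0;  out ∅∪∅=∅
  n5('a'): parent n0 fail=0; on 'a' 0 → fail=0;  out {6}∪∅={6}
  n11('c'): parent n0 fail=0; on 'c' 0 → fail=0;  out ∅∪∅=∅
  n2('bb'): parent n1 fail=0; on 'b' 0 → fail=1;  out {4}∪∅={4}
  n6('aa'): parent n5 fail=0; on 'a' 0 → fail=5;  out ∅∪{6}={6}
  n12('ca'): parent n11 fail=0; on 'a' 0 → fail=5;  out ∅∪{6}={6}
  n15('ab'): parent n5 fail=0; on 'b' 0 → fail=1;  out ∅∪∅=∅
  n3('bbb'): parent n2 fail=1; on 'b' 1 → fail=2;  out ∅∪{4}={4}
  n7('aac'): parent n6 fail=5; on 'c' 5→0 → fail=11;  out ∅∪∅=∅
  n13('caa'): parent n12 fail=5; on 'a' 5 → fail=6;  out ∅∪{6}={6}
  n16('abc'): parent n15 fail=1; on 'c' 1→0 → fail=11;  out ∅∪∅=∅
  n4('bbbb'): parent n3 fail=2; on 'b' 2 → fail=3;  out {0}∪{4}={0,4}
  n8('aacb'): parent n7 fail=11; on 'b' 11→0 → fail=1;  out ∅∪∅=∅
  n14('caaa'): parent n13 fail=6; on 'a' 6→5 → fail=6;  out {2}∪{6}={2,6}
  n17('abcb'): parent n16 fail=11; on 'b' 11→0 → fail=1;  out ∅∪∅=∅
  n20('bbbc'): parent n3 fail=2; on 'c' 2→1→0 → fail=11;  out ∅∪∅=∅
  n9('aacba'): parent n8 fail=1; on 'a' 1→0 → fail=5;  out ∅∪{6}={6}
  n18('abcba'): parent n17 fail=1; on 'a' 1→0 → fail=5;  out ∅∪{6}={6}
  n21('bbbca'): parent n20 fail=11; on 'a' 11 → fail=12;  out ∅∪{6}={6}
  n10('aacbaa'): parent n9 fail=5; on 'a' 5 → fail=6;  out {1}∪{6}={1,6}
  n19('abcbaa'): parent n18 fail=5; on 'a' 5 → fail=6;  out {3}∪{6}={3,6}
  n22('bbbcaa'): parent n21 fail=12; on 'a' 12 → fail=13;  out {5}∪{6}={5,6}

Scan:
[0] read 'a'  n0⇒n5  → match P6@[0:0]
[1] read 'b'  n5⇒n15
[2] read 'c'  n15⇒n16
[3] read 'c'  n16⇒n11 (via fail)
[4] read 'a'  n11⇒n12  → match P6@[4:4]
[5] read 'b'  n12⇒n15 (via fail)
[6] read 'a'  n15⇒n5 (via fail)  → match P6@[6:6]
[7] read 'c'  n5⇒n11 (via fail)
[8] read 'a'  n11⇒n12  → match P6@[8:8]
[9] read 'b'  n12⇒n15 (via fail)
[10] read 'c'  n15⇒n16
[11] read 'b'  n16⇒n17
[12] read 'a'  n17⇒n18  → match P6@[12:12]
[13] read 'a'  n18⇒n19  → match P3@[8:13],P6@[13:13]
[14] read 'a'  n19⇒n6 (via fail)  → match P6@[14:14]
[15] read 'b'  n6⇒n15 (via fail)
[16] read 'c'  n15⇒n16
[17] read 'b'  n16⇒n17
[18] read 'a'  n17⇒n18  → match P6@[18:18]
[19] read 'a'  n18⇒n19  → match P3@[14:19],P6@[19:19]
[20] read 'c'  n19⇒n7 (via fail)
[21] read 'a'  n7⇒n12 (via fail)  → match P6@[21:21]
[22] read 'a'  n12⇒n13  → match P6@[22:22]
[23] read 'a'  n13⇒n14  → match P2@[20:23],P6@[23:23]
[24] read 'c'  n14⇒n7 (via fail)
[25] read 'b'  n7⇒n8
[26] read 'b'  n8⇒n2 (via fail)  → match P4@[25:26]
[27] read 'b'  n2⇒n3  → match P4@[26:27]
[28] read 'b'  n3⇒n4  → match P0@[25:28],P4@[27:28]
[29] read 'b'  n4⇒n4 (via fail)  → match P0@[26:29],P4@[28:29]
[30] read 'b'  n4⇒n4 (via fail)  → match P0@[27:30],P4@[29:30]
[31] read 'b'  n4⇒n4 (via fail)  → match P0@[28:31],P4@[30:31]
[32] read 'b'  n4⇒n4 (via fail)  → match P0@[29:32],P4@[31:32]
[33] read 'b'  n4⇒n4 (via fail)  → match P0@[30:33],P4@[32:33]
[34] read 'a'  n4⇒n5 (via fail)  → match P6@[34:34]
[35] read 'b'  n5⇒n15
[36] read 'c'  n15⇒n16
[37] read 'b'  n16⇒n17
[38] read 'a'  n17⇒n18  → match P6@[38:38]
[39] read 'a'  n18⇒n19  → match P3@[34:39],P6@[39:39]
[40] read 'b'  n19⇒n15 (via fail)
[41] read 'b'  n15⇒n2 (via fail)  → match P4@[40:41]
[42] read 'b'  n2⇒n3  → match P4@[41:42]
[43] read 'b'  n3⇒n4  → match P0@[40:43],P4@[42:43]
[44] read 'a'  n4⇒n5 (via fail)  → match P6@[44:44]
[45] read 'a'  n5⇒n6  → match P6@[45:45]
[46] read 'c'  n6⇒n7
[47] read 'b'  n7⇒n8
[48] read 'a'  n8⇒n9  → match P6@[48:48]
[49] read 'a'  n9⇒n10  → match P1@[44:49],P6@[49:49]
[50] read 'c'  n10⇒n7 (via fail)
[51] read 'b'  n7⇒n8
[52] read 'b'  n8⇒n2 (via fail)  → match P4@[51:52]
[53] read 'c'  n2⇒n11 (via fail)
[54] read 'b'  n11⇒n1 (via fail)
[55] read 'b'  n1⇒n2  → match P4@[54:55]
[56] read 'b'  n2⇒n3  → match P4@[55:56]
[57] read 'b'  n3⇒n4  → match P0@[54:57],P4@[56:57]
[58] read 'b'  n4⇒n4 (via fail)  → match P0@[55:58],P4@[57:58]
[59] read 'b'  n4⇒n4 (via fail)  → match P0@[56:59],P4@[58:59]
[60] read 'b'  n4⇒n4 (via fail)  → match P0@[57:60],P4@[59:60]
[61] read 'c'  n4⇒n20 (via fail)
[62] read 'a'  n20⇒n21  → match P6@[62:62]
[63] read 'a'  n21⇒n22  → match P5@[58:63],P6@[63:63]
[64] read 'a'  n22⇒n14 (via fail)  → match P2@[61:64],P6@[64:64]
[65] read 'a'  n14⇒n6 (via fail)  → match P6@[65:65]
[66] read 'c'  n6⇒n7
[67] read 'b'  n7⇒n8

Result: [[0,6],[4,6],[6,6],[8,6],[12,6],[13,3],[13,6],[14,6],[18,6],[19,3],[19,6],[21,6],[22,6],[23,2],[23,6],[26,4],[27,4],[28,0],[28,4],[29,0],[29,4],[30,0],[30,4],[31,0],[31,4],[32,0],[32,4],[33,0],[33,4],[34,6],[38,6],[39,3],[39,6],[41,4],[42,4],[43,0],[43,4],[44,6],[45,6],[48,6],[49,1],[49,6],[52,4],[55,4],[56,4],[57,0],[57,4],[58,0],[58,4],[59,0],[59,4],[60,0],[60,4],[62,6],[63,5],[63,6],[64,2],[64,6],[65,6]]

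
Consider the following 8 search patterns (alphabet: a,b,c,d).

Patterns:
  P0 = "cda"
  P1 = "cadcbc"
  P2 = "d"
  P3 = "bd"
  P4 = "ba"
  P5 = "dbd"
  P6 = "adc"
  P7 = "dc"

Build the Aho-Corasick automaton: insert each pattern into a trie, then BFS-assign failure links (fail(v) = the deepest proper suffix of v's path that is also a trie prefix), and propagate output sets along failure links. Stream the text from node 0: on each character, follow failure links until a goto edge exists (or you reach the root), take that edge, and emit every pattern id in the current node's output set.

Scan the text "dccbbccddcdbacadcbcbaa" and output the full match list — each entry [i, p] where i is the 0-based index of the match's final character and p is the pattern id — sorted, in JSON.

Build:
Trie nodes:
  0='ε' goto a→15 b→10 c→1 d→9
  1='c' goto a→4 d→2
  2='cd' goto a→3
  3='cda' goto ·  [P0 ends]
  4='ca' goto d→5
  5='cad' goto c→6
  6='cadc' goto b→7
  7='cadcb' goto c→8
  8='cadcbc' goto ·  [P1 ends]
  9='d' goto b→13 c→18  [P2 ends]
  10='b' goto a→12 d→11
  11='bd' goto ·  [P3 ends]
  12='ba' goto ·  [P4 ends]
  13='db' goto d→14
  14='dbd' goto ·  [P5 ends]
  15='a' goto d→16
  16='ad' goto c→17
  17='adc' goto ·  [P6 ends]
  18='dc' goto ·  [P7 ends]

BFS fail/out derivation:
  fail(1) 'c': from fail(0)=0 chase 'c': 0 ⇒ 0;  out=∅∪out(0)=∅
  fail(9) 'd': from fail(0)=0 chase 'd': 0 ⇒ 0;  out={2}∪out(0)={2}
  fail(10) 'b': from fail(0)=0 chase 'b': 0 ⇒ 0;  out=∅∪out(0)=∅
  fail(15) 'a': from fail(0)=0 chase 'a': 0 ⇒ 0;  out=∅∪out(0)=∅
  fail(2) 'cd': from fail(1)=0 chase 'd': 0 ⇒ 9;  out=∅∪out(9)={2}
  fail(4) 'ca': from fail(1)=0 chase 'a': 0 ⇒ 15;  out=∅∪out(15)=∅
  fail(11) 'bd': from fail(10)=0 chase 'd': 0 ⇒ 9;  out={3}∪out(9)={2,3}
  fail(12) 'ba': from fail(10)=0 chase 'a': 0 ⇒ 15;  out={4}∪out(15)={4}
  fail(13) 'db': from fail(9)=0 chase 'b': 0 ⇒ 10;  out=∅∪out(10)=∅
  fail(16) 'ad': from fail(15)=0 chase 'd': 0 ⇒ 9;  out=∅∪out(9)={2}
  fail(18) 'dc': from fail(9)=0 chase 'c': 0 ⇒ 1;  out={7}∪out(1)={7}
  fail(3) 'cda': from fail(2)=9 chase 'a': 9→0 ⇒ 15;  out={0}∪out(15)={0}
  fail(5) 'cad': from fail(4)=15 chase 'd': 15 ⇒ 16;  out=∅∪out(16)={2}
  fail(14) 'dbd': from fail(13)=10 chase 'd': 10 ⇒ 11;  out={5}∪out(11)={2,3,5}
  fail(17) 'adc': from fail(16)=9 chase 'c': 9 ⇒ 18;  out={6}∪out(18)={6,7}
  fail(6) 'cadc': from fail(5)=16 chase 'c': 16 ⇒ 17;  out=∅∪out(17)={6,7}
  fail(7) 'cadcb': from fail(6)=17 chase 'b': 17→18→1→0 ⇒ 10;  out=∅∪out(10)=∅
  fail(8) 'cadcbc': from fail(7)=10 chase 'c': 10→0 ⇒ 1;  out={1}∪out(1)={1}

Scan:
pos 0 'd': at 9  ** P2@[0:0]
pos 1 'c': at 18  ** P7@[0:1]
pos 2 'c': at 1 (via fail)
pos 3 'b': at 10 (via fail)
pos 4 'b': at 10 (via fail)
pos 5 'c': at 1 (via fail)
pos 6 'c': at 1 (via fail)
pos 7 'd': at 2  ** P2@[7:7]
pos 8 'd': at 9 (via fail)  ** P2@[8:8]
pos 9 'c': at 18  ** P7@[8:9]
pos 10 'd': at 2 (via fail)  ** P2@[10:10]
pos 11 'b': at 13 (via fail)
pos 12 'a': at 12 (via fail)  ** P4@[11:12]
pos 13 'c': at 1 (via fail)
pos 14 'a': at 4
pos 15 'd': at 5  ** P2@[15:15]
pos 16 'c': at 6  ** P6@[14:16],P7@[15:16]
pos 17 'b': at 7
pos 18 'c': at 8  ** P1@[13:18]
pos 19 'b': at 10 (via fail)
pos 20 'a': at 12  ** P4@[19:20]
pos 21 'a': at 15 (via fail)

Matches: [[0,2],[1,7],[7,2],[8,2],[9,7],[10,2],[12,4],[15,2],[16,6],[16,7],[18,1],[20,4]]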